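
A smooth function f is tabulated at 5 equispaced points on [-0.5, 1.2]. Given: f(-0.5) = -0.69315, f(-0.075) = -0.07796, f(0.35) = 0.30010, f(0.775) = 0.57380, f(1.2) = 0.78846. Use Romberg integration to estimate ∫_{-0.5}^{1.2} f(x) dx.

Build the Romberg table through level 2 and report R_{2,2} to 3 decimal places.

R_{0,0} (trapezoid, 1 panel, h=1.7000): 0.08101
R_{1,0} (trapezoid, 2 panels, h=0.8500): 0.29559
R_{2,0} (trapezoid, 4 panels, h=0.4250): 0.35853
R_{1,1} = 0.29559 + (0.29559 − 0.08101)/3 = 0.36712
R_{2,1} = 0.35853 + (0.35853 − 0.29559)/3 = 0.37951
R_{2,2} = 0.37951 + (0.37951 − 0.36712)/15 = 0.38034

0.380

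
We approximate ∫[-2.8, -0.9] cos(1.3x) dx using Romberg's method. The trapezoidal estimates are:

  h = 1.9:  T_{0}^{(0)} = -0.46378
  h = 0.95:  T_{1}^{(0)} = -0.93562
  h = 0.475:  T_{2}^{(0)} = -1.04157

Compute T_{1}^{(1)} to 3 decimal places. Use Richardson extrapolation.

-1.093

T_{1}^{(1)} = -0.93562 + (-0.93562 − (-0.46378))/3 = -1.09290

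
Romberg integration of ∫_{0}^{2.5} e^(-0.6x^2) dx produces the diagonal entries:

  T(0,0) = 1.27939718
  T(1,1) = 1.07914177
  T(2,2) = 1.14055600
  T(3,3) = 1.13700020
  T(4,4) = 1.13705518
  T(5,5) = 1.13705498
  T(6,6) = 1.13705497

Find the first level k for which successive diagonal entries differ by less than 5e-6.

k = 5

|T(1,1) − T(0,0)| = 0.20025541 ≥ 5e-6
|T(2,2) − T(1,1)| = 0.06141423 ≥ 5e-6
|T(3,3) − T(2,2)| = 0.00355580 ≥ 5e-6
|T(4,4) − T(3,3)| = 0.00005498 ≥ 5e-6
|T(5,5) − T(4,4)| = 0.00000020 < 5e-6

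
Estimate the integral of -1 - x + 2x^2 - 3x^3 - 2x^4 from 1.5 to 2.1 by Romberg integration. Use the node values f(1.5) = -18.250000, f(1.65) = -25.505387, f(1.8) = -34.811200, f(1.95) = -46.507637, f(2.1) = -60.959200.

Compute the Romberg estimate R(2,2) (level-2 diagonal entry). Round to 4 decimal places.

-21.8441

R(0,0) (trapezoid, 1 panel, h=0.6000): -23.762760
R(1,0) (trapezoid, 2 panels, h=0.3000): -22.324740
R(2,0) (trapezoid, 4 panels, h=0.1500): -21.964324
R(1,1) = -22.324740 + (-22.324740 − (-23.762760))/3 = -21.845400
R(2,1) = -21.964324 + (-21.964324 − (-22.324740))/3 = -21.844185
R(2,2) = -21.844185 + (-21.844185 − (-21.845400))/15 = -21.844104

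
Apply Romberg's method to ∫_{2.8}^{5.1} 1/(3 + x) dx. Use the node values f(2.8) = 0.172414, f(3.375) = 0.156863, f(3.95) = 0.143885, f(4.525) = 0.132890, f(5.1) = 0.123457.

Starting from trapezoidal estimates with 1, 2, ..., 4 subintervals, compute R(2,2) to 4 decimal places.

R(0,0) (trapezoid, 1 panel, h=2.3000): 0.340252
R(1,0) (trapezoid, 2 panels, h=1.1500): 0.335594
R(2,0) (trapezoid, 4 panels, h=0.5750): 0.334405
R(1,1) = 0.335594 + (0.335594 − 0.340252)/3 = 0.334041
R(2,1) = 0.334405 + (0.334405 − 0.335594)/3 = 0.334009
R(2,2) = 0.334009 + (0.334009 − 0.334041)/15 = 0.334007

0.3340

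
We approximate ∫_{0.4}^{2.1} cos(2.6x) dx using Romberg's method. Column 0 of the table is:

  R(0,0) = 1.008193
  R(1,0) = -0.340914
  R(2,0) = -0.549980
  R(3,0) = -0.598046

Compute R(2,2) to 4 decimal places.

-0.6083

R(1,1) = (4·(-0.340914) − 1.008193) / 3 = -0.790616
R(2,1) = (4·(-0.549980) − (-0.340914)) / 3 = -0.619669
R(2,2) = (16·(-0.619669) − (-0.790616)) / 15 = -0.608273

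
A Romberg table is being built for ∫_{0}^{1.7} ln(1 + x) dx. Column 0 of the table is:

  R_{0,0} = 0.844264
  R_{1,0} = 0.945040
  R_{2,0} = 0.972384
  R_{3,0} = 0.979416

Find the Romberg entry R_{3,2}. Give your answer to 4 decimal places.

Richardson extrapolation on the trapezoidal column (denominator 4−1=3):
R_{2,1} = (4·0.972384 − 0.945040) / 3 = 0.981499
R_{3,1} = 0.979416 + (0.979416 − 0.972384)/3 = 0.981760
R_{3,2} = (16·0.981760 − 0.981499) / 15 = 0.981777
(Column j=1 coincides with Simpson's rule on the same nodes.)

0.9818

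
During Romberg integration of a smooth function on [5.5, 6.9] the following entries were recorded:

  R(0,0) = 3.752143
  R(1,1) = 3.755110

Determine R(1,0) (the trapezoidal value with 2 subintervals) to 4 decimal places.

3.7544

From R(1,1) = (4·R(1,0) − R(0,0))/3, solve for R(1,0):
4·R(1,0) = 3·3.755110 + 3.752143 = 15.017473
R(1,0) = 3.754368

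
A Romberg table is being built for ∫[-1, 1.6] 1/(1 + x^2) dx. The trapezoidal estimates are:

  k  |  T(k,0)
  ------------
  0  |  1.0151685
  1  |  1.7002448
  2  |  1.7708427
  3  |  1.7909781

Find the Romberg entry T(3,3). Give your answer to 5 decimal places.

1.79811

T(1,1) = 1.7002448 + (1.7002448 − 1.0151685)/3 = 1.9286036
T(2,1) = 1.7708427 + (1.7708427 − 1.7002448)/3 = 1.7943753
T(3,1) = (4·1.7909781 − 1.7708427) / 3 = 1.7976899
T(2,2) = (16·1.7943753 − 1.9286036) / 15 = 1.7854267
T(3,2) = 1.7976899 + (1.7976899 − 1.7943753)/15 = 1.7979109
T(3,3) = (64·1.7979109 − 1.7854267) / 63 = 1.7981091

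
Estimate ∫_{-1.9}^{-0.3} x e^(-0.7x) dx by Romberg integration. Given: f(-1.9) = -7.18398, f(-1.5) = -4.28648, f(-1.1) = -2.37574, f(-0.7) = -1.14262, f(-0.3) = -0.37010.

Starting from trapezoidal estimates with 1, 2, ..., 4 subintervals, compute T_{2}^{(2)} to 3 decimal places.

-4.535

T_{0}^{(0)} (trapezoid, 1 panel, h=1.6000): -6.04326
T_{1}^{(0)} (trapezoid, 2 panels, h=0.8000): -4.92222
T_{2}^{(0)} (trapezoid, 4 panels, h=0.4000): -4.63275
T_{1}^{(1)} = -4.92222 + (-4.92222 − (-6.04326))/3 = -4.54854
T_{2}^{(1)} = -4.63275 + (-4.63275 − (-4.92222))/3 = -4.53626
T_{2}^{(2)} = -4.53626 + (-4.53626 − (-4.54854))/15 = -4.53544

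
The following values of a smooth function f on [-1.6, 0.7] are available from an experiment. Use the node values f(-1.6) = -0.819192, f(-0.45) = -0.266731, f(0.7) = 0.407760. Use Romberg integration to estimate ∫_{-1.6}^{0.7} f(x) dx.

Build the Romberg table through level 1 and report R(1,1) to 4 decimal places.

-0.5667

R(0,0) (trapezoid, 1 panel, h=2.3000): -0.473147
R(1,0) (trapezoid, 2 panels, h=1.1500): -0.543314
R(1,1) = -0.543314 + (-0.543314 − (-0.473147))/3 = -0.566703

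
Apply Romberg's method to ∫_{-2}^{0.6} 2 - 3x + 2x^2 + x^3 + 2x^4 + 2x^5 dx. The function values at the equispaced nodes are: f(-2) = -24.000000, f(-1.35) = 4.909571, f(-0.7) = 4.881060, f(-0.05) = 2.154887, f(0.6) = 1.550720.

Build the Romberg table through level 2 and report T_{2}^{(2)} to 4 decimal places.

3.6831

T_{0}^{(0)} (trapezoid, 1 panel, h=2.6000): -29.184064
T_{1}^{(0)} (trapezoid, 2 panels, h=1.3000): -8.246654
T_{2}^{(0)} (trapezoid, 4 panels, h=0.6500): 0.468571
T_{1}^{(1)} = -8.246654 + (-8.246654 − (-29.184064))/3 = -1.267517
T_{2}^{(1)} = 0.468571 + (0.468571 − (-8.246654))/3 = 3.373646
T_{2}^{(2)} = 3.373646 + (3.373646 − (-1.267517))/15 = 3.683057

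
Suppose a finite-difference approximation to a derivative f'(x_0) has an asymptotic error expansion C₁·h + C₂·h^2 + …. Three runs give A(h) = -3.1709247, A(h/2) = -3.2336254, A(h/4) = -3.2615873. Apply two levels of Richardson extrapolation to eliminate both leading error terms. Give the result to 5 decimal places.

First eliminate the h term (factor 2^1 = 2):
  B₁ = (2·(-3.2336254) − (-3.1709247))/1 = -3.2963261
  B₂ = (2·(-3.2615873) − (-3.2336254))/1 = -3.2895492
Then eliminate the h^2 term (factor 2^2 = 4):
  (4·(-3.2895492) − (-3.2963261))/3 = -3.2872902

-3.28729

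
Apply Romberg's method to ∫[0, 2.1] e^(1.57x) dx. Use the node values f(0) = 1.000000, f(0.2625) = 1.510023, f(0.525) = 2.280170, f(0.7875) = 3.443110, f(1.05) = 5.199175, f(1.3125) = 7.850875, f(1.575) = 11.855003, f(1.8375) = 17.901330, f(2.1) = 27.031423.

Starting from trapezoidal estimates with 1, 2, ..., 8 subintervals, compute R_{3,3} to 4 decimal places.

R_{0,0} (trapezoid, 1 panel, h=2.1000): 29.432994
R_{1,0} (trapezoid, 2 panels, h=1.0500): 20.175631
R_{2,0} (trapezoid, 4 panels, h=0.5250): 17.508781
R_{3,0} (trapezoid, 8 panels, h=0.2625): 16.814542
R_{1,1} = 20.175631 + (20.175631 − 29.432994)/3 = 17.089843
R_{2,1} = 17.508781 + (17.508781 − 20.175631)/3 = 16.619831
R_{3,1} = 16.814542 + (16.814542 − 17.508781)/3 = 16.583129
R_{2,2} = 16.619831 + (16.619831 − 17.089843)/15 = 16.588497
R_{3,2} = 16.583129 + (16.583129 − 16.619831)/15 = 16.580682
R_{3,3} = 16.580682 + (16.580682 − 16.588497)/63 = 16.580558

16.5806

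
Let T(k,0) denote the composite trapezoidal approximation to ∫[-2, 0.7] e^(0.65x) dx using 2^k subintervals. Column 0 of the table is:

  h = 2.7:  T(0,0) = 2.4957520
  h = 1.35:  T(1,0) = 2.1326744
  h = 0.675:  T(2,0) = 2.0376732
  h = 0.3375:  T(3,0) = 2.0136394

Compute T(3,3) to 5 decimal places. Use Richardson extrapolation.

2.00560

T(1,1) = (4·2.1326744 − 2.4957520) / 3 = 2.0116485
T(2,1) = (4·2.0376732 − 2.1326744) / 3 = 2.0060061
T(3,1) = 2.0136394 + (2.0136394 − 2.0376732)/3 = 2.0056281
T(2,2) = 2.0060061 + (2.0060061 − 2.0116485)/15 = 2.0056299
T(3,2) = 2.0056281 + (2.0056281 − 2.0060061)/15 = 2.0056029
T(3,3) = (64·2.0056029 − 2.0056299) / 63 = 2.0056025
(Column j=1 coincides with Simpson's rule on the same nodes.)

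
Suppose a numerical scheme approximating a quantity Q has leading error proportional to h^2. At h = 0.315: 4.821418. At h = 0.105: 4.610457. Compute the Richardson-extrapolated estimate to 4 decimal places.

Extrapolated value = (9·A(h/3) − A(h)) / (9 − 1)
= (9·4.610457 − 4.821418) / 8
= 36.672695 / 8 = 4.584087

4.5841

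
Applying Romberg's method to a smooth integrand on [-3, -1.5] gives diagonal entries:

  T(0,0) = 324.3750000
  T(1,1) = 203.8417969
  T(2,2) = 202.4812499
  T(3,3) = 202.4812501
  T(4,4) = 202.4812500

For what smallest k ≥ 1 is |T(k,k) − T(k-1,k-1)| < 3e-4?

|T(1,1) − T(0,0)| = 120.5332031 ≥ 3e-4
|T(2,2) − T(1,1)| = 1.3605470 ≥ 3e-4
|T(3,3) − T(2,2)| = 0.0000002 < 3e-4

k = 3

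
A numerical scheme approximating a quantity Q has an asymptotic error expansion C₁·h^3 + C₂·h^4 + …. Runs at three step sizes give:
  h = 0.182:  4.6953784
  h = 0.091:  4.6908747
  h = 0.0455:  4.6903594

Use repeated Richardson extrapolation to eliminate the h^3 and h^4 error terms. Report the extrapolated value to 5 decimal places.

First eliminate the h^3 term (factor 2^3 = 8):
  B₁ = (8·4.6908747 − 4.6953784)/7 = 4.6902313
  B₂ = (8·4.6903594 − 4.6908747)/7 = 4.6902858
Then eliminate the h^4 term (factor 2^4 = 16):
  (16·4.6902858 − 4.6902313)/15 = 4.6902894

4.69029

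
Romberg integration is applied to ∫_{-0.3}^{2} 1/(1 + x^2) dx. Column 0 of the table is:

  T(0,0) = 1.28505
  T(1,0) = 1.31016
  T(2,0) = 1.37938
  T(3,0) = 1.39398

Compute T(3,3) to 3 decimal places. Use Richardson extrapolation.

T(1,1) = 1.31016 + (1.31016 − 1.28505)/3 = 1.31853
T(2,1) = 1.37938 + (1.37938 − 1.31016)/3 = 1.40245
T(3,1) = 1.39398 + (1.39398 − 1.37938)/3 = 1.39885
T(2,2) = 1.40245 + (1.40245 − 1.31853)/15 = 1.40804
T(3,2) = 1.39885 + (1.39885 − 1.40245)/15 = 1.39861
T(3,3) = 1.39861 + (1.39861 − 1.40804)/63 = 1.39846

1.398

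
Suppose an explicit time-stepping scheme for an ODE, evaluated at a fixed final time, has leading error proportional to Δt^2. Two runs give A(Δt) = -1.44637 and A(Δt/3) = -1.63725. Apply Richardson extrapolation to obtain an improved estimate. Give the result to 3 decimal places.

-1.661

Extrapolated value = (9·A(Δt/3) − A(Δt)) / (9 − 1)
= (9·(-1.63725) − (-1.44637)) / 8
= -13.28888 / 8 = -1.66111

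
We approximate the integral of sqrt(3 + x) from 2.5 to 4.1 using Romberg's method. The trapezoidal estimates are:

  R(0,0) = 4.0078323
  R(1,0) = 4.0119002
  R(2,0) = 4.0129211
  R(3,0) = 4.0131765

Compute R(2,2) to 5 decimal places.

4.01326

Richardson extrapolation on the trapezoidal column (denominator 4−1=3):
R(1,1) = 4.0119002 + (4.0119002 − 4.0078323)/3 = 4.0132562
R(2,1) = 4.0129211 + (4.0129211 − 4.0119002)/3 = 4.0132614
R(2,2) = 4.0132614 + (4.0132614 − 4.0132562)/15 = 4.0132617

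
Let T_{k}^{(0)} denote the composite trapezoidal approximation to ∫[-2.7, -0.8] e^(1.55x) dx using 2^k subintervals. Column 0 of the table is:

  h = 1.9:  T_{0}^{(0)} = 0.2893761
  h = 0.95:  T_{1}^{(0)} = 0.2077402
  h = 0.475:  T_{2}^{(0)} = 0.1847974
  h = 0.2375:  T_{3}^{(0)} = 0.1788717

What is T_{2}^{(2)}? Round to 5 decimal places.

0.17692

T_{1}^{(1)} = (4·0.2077402 − 0.2893761) / 3 = 0.1805282
T_{2}^{(1)} = (4·0.1847974 − 0.2077402) / 3 = 0.1771498
T_{2}^{(2)} = (16·0.1771498 − 0.1805282) / 15 = 0.1769246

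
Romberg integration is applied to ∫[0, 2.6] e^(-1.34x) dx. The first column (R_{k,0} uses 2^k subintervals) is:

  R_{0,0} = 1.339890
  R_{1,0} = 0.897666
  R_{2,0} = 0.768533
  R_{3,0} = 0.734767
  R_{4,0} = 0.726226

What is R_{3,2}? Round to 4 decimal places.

0.7234

Richardson extrapolation on the trapezoidal column (denominator 4−1=3):
R_{2,1} = 0.768533 + (0.768533 − 0.897666)/3 = 0.725489
R_{3,1} = 0.734767 + (0.734767 − 0.768533)/3 = 0.723512
R_{3,2} = 0.723512 + (0.723512 − 0.725489)/15 = 0.723380
(Column j=1 coincides with Simpson's rule on the same nodes.)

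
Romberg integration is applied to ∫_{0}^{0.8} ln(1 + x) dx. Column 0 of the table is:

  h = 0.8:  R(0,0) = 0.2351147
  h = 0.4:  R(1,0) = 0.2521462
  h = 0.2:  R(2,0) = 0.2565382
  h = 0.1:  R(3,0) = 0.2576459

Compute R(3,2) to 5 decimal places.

Richardson extrapolation on the trapezoidal column (denominator 4−1=3):
R(2,1) = (4·0.2565382 − 0.2521462) / 3 = 0.2580022
R(3,1) = (4·0.2576459 − 0.2565382) / 3 = 0.2580151
R(3,2) = 0.2580151 + (0.2580151 − 0.2580022)/15 = 0.2580160
(Column j=1 coincides with Simpson's rule on the same nodes.)

0.25802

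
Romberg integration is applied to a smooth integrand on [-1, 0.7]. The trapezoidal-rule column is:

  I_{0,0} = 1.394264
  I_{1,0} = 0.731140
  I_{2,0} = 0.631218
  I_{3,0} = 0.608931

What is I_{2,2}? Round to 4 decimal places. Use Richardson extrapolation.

0.6038

I_{1,1} = (4·0.731140 − 1.394264) / 3 = 0.510099
I_{2,1} = (4·0.631218 − 0.731140) / 3 = 0.597911
I_{2,2} = (16·0.597911 − 0.510099) / 15 = 0.603765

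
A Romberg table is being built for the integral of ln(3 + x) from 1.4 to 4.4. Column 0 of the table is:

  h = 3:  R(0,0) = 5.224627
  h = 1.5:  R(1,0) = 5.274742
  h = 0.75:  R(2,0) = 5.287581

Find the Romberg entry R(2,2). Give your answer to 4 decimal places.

5.2919

R(1,1) = 5.274742 + (5.274742 − 5.224627)/3 = 5.291447
R(2,1) = (4·5.287581 − 5.274742) / 3 = 5.291861
R(2,2) = (16·5.291861 − 5.291447) / 15 = 5.291889
(Column j=1 coincides with Simpson's rule on the same nodes.)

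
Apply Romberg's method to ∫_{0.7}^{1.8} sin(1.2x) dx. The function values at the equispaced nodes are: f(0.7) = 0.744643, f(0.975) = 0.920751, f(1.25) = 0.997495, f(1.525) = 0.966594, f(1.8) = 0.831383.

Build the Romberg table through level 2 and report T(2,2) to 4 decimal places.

1.0193

T(0,0) (trapezoid, 1 panel, h=1.1000): 0.866814
T(1,0) (trapezoid, 2 panels, h=0.5500): 0.982029
T(2,0) (trapezoid, 4 panels, h=0.2750): 1.010035
T(1,1) = 0.982029 + (0.982029 − 0.866814)/3 = 1.020434
T(2,1) = 1.010035 + (1.010035 − 0.982029)/3 = 1.019370
T(2,2) = 1.019370 + (1.019370 − 1.020434)/15 = 1.019299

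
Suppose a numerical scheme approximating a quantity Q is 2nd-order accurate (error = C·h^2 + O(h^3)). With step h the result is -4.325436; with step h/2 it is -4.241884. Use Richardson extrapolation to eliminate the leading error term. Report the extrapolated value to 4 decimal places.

The leading error scales as h^2; refining by a factor of 2 reduces it by 2^2 = 4.
Extrapolated value = (4·A(h/2) − A(h)) / (4 − 1)
= (4·(-4.241884) − (-4.325436)) / 3
= -12.642100 / 3 = -4.214033

-4.2140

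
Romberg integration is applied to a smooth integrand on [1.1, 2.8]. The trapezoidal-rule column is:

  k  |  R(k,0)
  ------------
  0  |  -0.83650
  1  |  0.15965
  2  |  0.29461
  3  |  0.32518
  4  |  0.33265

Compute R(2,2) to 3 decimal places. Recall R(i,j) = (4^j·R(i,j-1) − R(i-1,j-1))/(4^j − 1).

R(1,1) = (4·0.15965 − (-0.83650)) / 3 = 0.49170
R(2,1) = 0.29461 + (0.29461 − 0.15965)/3 = 0.33960
R(2,2) = (16·0.33960 − 0.49170) / 15 = 0.32946

0.329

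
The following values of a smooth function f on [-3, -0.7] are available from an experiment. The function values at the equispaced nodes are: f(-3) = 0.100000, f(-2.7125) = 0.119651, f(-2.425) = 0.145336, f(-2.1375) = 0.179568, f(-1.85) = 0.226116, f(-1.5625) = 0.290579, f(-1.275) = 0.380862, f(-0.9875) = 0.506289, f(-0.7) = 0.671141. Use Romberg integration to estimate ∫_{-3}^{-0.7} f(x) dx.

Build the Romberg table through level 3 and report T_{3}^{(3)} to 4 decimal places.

0.6383

T_{0}^{(0)} (trapezoid, 1 panel, h=2.3000): 0.886812
T_{1}^{(0)} (trapezoid, 2 panels, h=1.1500): 0.703439
T_{2}^{(0)} (trapezoid, 4 panels, h=0.5750): 0.654284
T_{3}^{(0)} (trapezoid, 8 panels, h=0.2875): 0.642267
T_{1}^{(1)} = 0.703439 + (0.703439 − 0.886812)/3 = 0.642315
T_{2}^{(1)} = 0.654284 + (0.654284 − 0.703439)/3 = 0.637899
T_{3}^{(1)} = 0.642267 + (0.642267 − 0.654284)/3 = 0.638261
T_{2}^{(2)} = 0.637899 + (0.637899 − 0.642315)/15 = 0.637605
T_{3}^{(2)} = 0.638261 + (0.638261 − 0.637899)/15 = 0.638285
T_{3}^{(3)} = 0.638285 + (0.638285 − 0.637605)/63 = 0.638296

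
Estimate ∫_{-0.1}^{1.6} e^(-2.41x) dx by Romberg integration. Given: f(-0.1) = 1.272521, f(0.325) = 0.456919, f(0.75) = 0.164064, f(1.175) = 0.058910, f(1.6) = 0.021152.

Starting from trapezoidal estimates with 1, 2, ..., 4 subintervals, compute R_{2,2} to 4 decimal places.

0.5200

R_{0,0} (trapezoid, 1 panel, h=1.7000): 1.099622
R_{1,0} (trapezoid, 2 panels, h=0.8500): 0.689265
R_{2,0} (trapezoid, 4 panels, h=0.4250): 0.563860
R_{1,1} = 0.689265 + (0.689265 − 1.099622)/3 = 0.552479
R_{2,1} = 0.563860 + (0.563860 − 0.689265)/3 = 0.522058
R_{2,2} = 0.522058 + (0.522058 − 0.552479)/15 = 0.520030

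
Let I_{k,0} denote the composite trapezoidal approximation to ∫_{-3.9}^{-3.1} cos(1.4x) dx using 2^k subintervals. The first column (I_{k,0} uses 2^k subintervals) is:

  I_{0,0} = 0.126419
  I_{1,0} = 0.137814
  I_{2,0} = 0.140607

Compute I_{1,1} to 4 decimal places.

0.1416

I_{1,1} = (4·0.137814 − 0.126419) / 3 = 0.141612
(Column j=1 coincides with Simpson's rule on the same nodes.)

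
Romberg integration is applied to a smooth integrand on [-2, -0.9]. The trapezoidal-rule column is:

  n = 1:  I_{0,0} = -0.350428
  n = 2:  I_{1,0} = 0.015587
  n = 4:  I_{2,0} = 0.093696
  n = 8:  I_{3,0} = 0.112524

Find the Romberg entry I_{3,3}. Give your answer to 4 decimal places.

0.1187

Richardson extrapolation on the trapezoidal column (denominator 4−1=3):
I_{1,1} = (4·0.015587 − (-0.350428)) / 3 = 0.137592
I_{2,1} = 0.093696 + (0.093696 − 0.015587)/3 = 0.119732
I_{3,1} = (4·0.112524 − 0.093696) / 3 = 0.118800
I_{2,2} = 0.119732 + (0.119732 − 0.137592)/15 = 0.118541
I_{3,2} = 0.118800 + (0.118800 − 0.119732)/15 = 0.118738
I_{3,3} = (64·0.118738 − 0.118541) / 63 = 0.118741
(Column j=1 coincides with Simpson's rule on the same nodes.)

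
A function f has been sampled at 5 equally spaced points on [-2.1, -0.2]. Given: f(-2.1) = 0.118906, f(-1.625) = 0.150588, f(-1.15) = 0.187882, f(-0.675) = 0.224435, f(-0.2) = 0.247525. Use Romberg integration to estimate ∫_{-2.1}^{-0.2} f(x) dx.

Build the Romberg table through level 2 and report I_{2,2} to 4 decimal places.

I_{0,0} (trapezoid, 1 panel, h=1.9000): 0.348109
I_{1,0} (trapezoid, 2 panels, h=0.9500): 0.352543
I_{2,0} (trapezoid, 4 panels, h=0.4750): 0.354407
I_{1,1} = 0.352543 + (0.352543 − 0.348109)/3 = 0.354021
I_{2,1} = 0.354407 + (0.354407 − 0.352543)/3 = 0.355028
I_{2,2} = 0.355028 + (0.355028 − 0.354021)/15 = 0.355095

0.3551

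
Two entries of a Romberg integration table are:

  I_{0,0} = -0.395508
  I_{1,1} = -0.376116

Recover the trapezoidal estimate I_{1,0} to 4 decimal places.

-0.3810

From I_{1,1} = (4·I_{1,0} − I_{0,0})/3, solve for I_{1,0}:
4·I_{1,0} = 3·(-0.376116) + (-0.395508) = -1.523856
I_{1,0} = -0.380964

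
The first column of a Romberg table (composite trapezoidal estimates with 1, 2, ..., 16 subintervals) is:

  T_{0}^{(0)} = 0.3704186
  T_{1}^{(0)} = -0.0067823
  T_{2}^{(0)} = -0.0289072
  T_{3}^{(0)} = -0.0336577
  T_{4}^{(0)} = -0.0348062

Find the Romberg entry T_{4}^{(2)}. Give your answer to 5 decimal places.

T_{3}^{(1)} = -0.0336577 + (-0.0336577 − (-0.0289072))/3 = -0.0352412
T_{4}^{(1)} = (4·(-0.0348062) − (-0.0336577)) / 3 = -0.0351890
T_{4}^{(2)} = -0.0351890 + (-0.0351890 − (-0.0352412))/15 = -0.0351855

-0.03519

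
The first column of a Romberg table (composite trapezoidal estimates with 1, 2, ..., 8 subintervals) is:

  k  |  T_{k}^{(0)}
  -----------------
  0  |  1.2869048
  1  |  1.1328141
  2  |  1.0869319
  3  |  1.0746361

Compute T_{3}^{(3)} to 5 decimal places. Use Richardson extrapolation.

T_{1}^{(1)} = 1.1328141 + (1.1328141 − 1.2869048)/3 = 1.0814505
T_{2}^{(1)} = 1.0869319 + (1.0869319 − 1.1328141)/3 = 1.0716378
T_{3}^{(1)} = (4·1.0746361 − 1.0869319) / 3 = 1.0705375
T_{2}^{(2)} = (16·1.0716378 − 1.0814505) / 15 = 1.0709836
T_{3}^{(2)} = (16·1.0705375 − 1.0716378) / 15 = 1.0704641
T_{3}^{(3)} = (64·1.0704641 − 1.0709836) / 63 = 1.0704559

1.07046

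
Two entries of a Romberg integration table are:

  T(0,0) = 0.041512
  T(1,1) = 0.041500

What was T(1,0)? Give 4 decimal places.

From T(1,1) = (4·T(1,0) − T(0,0))/3, solve for T(1,0):
4·T(1,0) = 3·0.041500 + 0.041512 = 0.166012
T(1,0) = 0.041503

0.0415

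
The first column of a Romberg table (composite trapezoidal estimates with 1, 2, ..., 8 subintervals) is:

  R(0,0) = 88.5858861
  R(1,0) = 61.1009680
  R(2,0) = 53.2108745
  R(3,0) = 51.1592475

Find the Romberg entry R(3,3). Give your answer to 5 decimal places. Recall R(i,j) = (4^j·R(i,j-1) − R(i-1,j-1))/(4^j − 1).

Richardson extrapolation on the trapezoidal column (denominator 4−1=3):
R(1,1) = 61.1009680 + (61.1009680 − 88.5858861)/3 = 51.9393286
R(2,1) = (4·53.2108745 − 61.1009680) / 3 = 50.5808433
R(3,1) = 51.1592475 + (51.1592475 − 53.2108745)/3 = 50.4753718
R(2,2) = (16·50.5808433 − 51.9393286) / 15 = 50.4902776
R(3,2) = 50.4753718 + (50.4753718 − 50.5808433)/15 = 50.4683404
R(3,3) = (64·50.4683404 − 50.4902776) / 63 = 50.4679922

50.46799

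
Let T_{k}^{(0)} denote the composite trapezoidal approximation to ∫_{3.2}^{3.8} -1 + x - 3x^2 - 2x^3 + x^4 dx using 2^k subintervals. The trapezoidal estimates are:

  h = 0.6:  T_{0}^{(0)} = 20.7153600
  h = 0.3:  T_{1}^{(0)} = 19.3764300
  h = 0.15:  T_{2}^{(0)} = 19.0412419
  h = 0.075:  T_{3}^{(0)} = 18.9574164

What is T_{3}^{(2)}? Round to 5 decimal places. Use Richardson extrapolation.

Richardson extrapolation on the trapezoidal column (denominator 4−1=3):
T_{2}^{(1)} = 19.0412419 + (19.0412419 − 19.3764300)/3 = 18.9295125
T_{3}^{(1)} = 18.9574164 + (18.9574164 − 19.0412419)/3 = 18.9294746
T_{3}^{(2)} = (16·18.9294746 − 18.9295125) / 15 = 18.9294721

18.92947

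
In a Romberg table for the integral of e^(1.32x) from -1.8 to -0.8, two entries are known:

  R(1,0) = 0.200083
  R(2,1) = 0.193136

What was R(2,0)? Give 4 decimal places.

From R(2,1) = (4·R(2,0) − R(1,0))/3, solve for R(2,0):
4·R(2,0) = 3·0.193136 + 0.200083 = 0.779491
R(2,0) = 0.194873

0.1949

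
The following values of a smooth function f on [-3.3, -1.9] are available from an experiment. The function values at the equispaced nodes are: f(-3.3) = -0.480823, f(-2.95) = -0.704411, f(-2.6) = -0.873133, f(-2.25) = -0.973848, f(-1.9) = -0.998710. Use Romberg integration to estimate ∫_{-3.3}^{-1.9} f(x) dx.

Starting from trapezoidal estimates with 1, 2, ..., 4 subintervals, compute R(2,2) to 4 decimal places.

-1.1595

R(0,0) (trapezoid, 1 panel, h=1.4000): -1.035673
R(1,0) (trapezoid, 2 panels, h=0.7000): -1.129030
R(2,0) (trapezoid, 4 panels, h=0.3500): -1.151905
R(1,1) = -1.129030 + (-1.129030 − (-1.035673))/3 = -1.160149
R(2,1) = -1.151905 + (-1.151905 − (-1.129030))/3 = -1.159530
R(2,2) = -1.159530 + (-1.159530 − (-1.160149))/15 = -1.159489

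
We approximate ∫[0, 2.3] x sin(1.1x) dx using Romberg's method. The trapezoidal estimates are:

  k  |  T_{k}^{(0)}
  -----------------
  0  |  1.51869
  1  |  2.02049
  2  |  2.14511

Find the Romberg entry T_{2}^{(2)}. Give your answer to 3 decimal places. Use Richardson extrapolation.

2.187

T_{1}^{(1)} = (4·2.02049 − 1.51869) / 3 = 2.18776
T_{2}^{(1)} = 2.14511 + (2.14511 − 2.02049)/3 = 2.18665
T_{2}^{(2)} = 2.18665 + (2.18665 − 2.18776)/15 = 2.18658
(Column j=1 coincides with Simpson's rule on the same nodes.)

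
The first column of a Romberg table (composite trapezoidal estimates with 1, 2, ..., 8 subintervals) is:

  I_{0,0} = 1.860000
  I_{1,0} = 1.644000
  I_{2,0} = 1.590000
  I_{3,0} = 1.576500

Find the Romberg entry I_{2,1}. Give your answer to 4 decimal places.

Richardson extrapolation on the trapezoidal column (denominator 4−1=3):
I_{2,1} = 1.590000 + (1.590000 − 1.644000)/3 = 1.572000
(Column j=1 coincides with Simpson's rule on the same nodes.)

1.5720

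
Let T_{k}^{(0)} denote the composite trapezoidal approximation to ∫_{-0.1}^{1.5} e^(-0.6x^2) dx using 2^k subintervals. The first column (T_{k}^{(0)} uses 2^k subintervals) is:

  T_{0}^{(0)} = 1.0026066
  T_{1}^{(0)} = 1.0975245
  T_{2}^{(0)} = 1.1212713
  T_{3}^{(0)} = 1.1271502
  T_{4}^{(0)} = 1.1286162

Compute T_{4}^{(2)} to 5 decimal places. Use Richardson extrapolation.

1.12910

Richardson extrapolation on the trapezoidal column (denominator 4−1=3):
T_{3}^{(1)} = (4·1.1271502 − 1.1212713) / 3 = 1.1291098
T_{4}^{(1)} = 1.1286162 + (1.1286162 − 1.1271502)/3 = 1.1291049
T_{4}^{(2)} = 1.1291049 + (1.1291049 − 1.1291098)/15 = 1.1291046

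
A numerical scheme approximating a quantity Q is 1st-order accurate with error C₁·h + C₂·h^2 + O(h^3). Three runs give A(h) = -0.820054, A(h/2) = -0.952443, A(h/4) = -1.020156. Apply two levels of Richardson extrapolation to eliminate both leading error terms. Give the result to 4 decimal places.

-1.0889

First eliminate the h term (factor 2^1 = 2):
  B₁ = (2·(-0.952443) − (-0.820054))/1 = -1.084832
  B₂ = (2·(-1.020156) − (-0.952443))/1 = -1.087869
Then eliminate the h^2 term (factor 2^2 = 4):
  (4·(-1.087869) − (-1.084832))/3 = -1.088881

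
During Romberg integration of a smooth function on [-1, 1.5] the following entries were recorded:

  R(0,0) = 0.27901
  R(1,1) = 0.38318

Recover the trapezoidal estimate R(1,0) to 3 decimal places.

From R(1,1) = (4·R(1,0) − R(0,0))/3, solve for R(1,0):
4·R(1,0) = 3·0.38318 + 0.27901 = 1.42855
R(1,0) = 0.35714

0.357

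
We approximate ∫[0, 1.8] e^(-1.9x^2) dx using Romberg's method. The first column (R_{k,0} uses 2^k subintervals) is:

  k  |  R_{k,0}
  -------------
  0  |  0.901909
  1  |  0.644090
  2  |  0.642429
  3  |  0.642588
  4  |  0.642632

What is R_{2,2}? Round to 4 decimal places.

R_{1,1} = (4·0.644090 − 0.901909) / 3 = 0.558150
R_{2,1} = (4·0.642429 − 0.644090) / 3 = 0.641875
R_{2,2} = 0.641875 + (0.641875 − 0.558150)/15 = 0.647457

0.6475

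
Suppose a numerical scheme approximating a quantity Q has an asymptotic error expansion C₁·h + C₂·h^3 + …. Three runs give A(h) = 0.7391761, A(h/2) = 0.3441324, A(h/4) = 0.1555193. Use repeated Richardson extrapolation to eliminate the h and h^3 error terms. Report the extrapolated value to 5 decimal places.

-0.03055

First eliminate the h term (factor 2^1 = 2):
  B₁ = (2·0.3441324 − 0.7391761)/1 = -0.0509113
  B₂ = (2·0.1555193 − 0.3441324)/1 = -0.0330938
Then eliminate the h^3 term (factor 2^3 = 8):
  (8·(-0.0330938) − (-0.0509113))/7 = -0.0305484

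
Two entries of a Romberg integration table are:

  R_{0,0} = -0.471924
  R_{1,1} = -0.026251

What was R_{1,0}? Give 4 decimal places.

-0.1377

From R_{1,1} = (4·R_{1,0} − R_{0,0})/3, solve for R_{1,0}:
4·R_{1,0} = 3·(-0.026251) + (-0.471924) = -0.550677
R_{1,0} = -0.137669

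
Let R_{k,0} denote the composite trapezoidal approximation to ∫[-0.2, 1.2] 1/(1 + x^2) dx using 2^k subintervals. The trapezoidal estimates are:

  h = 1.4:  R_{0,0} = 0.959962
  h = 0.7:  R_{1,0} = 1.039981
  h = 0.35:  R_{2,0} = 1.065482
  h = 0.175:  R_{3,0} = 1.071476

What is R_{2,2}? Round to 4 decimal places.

1.0745

Richardson extrapolation on the trapezoidal column (denominator 4−1=3):
R_{1,1} = 1.039981 + (1.039981 − 0.959962)/3 = 1.066654
R_{2,1} = (4·1.065482 − 1.039981) / 3 = 1.073982
R_{2,2} = 1.073982 + (1.073982 − 1.066654)/15 = 1.074471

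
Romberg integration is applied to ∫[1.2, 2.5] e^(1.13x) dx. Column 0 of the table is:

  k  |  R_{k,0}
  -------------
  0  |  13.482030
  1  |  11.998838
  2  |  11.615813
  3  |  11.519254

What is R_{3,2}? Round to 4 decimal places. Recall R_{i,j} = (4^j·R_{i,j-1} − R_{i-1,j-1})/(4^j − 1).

R_{2,1} = (4·11.615813 − 11.998838) / 3 = 11.488138
R_{3,1} = 11.519254 + (11.519254 − 11.615813)/3 = 11.487068
R_{3,2} = (16·11.487068 − 11.488138) / 15 = 11.486997
(Column j=1 coincides with Simpson's rule on the same nodes.)

11.4870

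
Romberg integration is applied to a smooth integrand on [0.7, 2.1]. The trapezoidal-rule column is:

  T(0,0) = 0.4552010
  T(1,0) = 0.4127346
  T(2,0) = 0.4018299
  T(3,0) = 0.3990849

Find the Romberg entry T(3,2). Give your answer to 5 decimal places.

T(2,1) = 0.4018299 + (0.4018299 − 0.4127346)/3 = 0.3981950
T(3,1) = (4·0.3990849 − 0.4018299) / 3 = 0.3981699
T(3,2) = (16·0.3981699 − 0.3981950) / 15 = 0.3981682
(Column j=1 coincides with Simpson's rule on the same nodes.)

0.39817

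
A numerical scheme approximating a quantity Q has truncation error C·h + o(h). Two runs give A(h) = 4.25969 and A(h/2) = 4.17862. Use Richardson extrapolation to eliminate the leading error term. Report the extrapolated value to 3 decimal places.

Extrapolated value = (2·A(h/2) − A(h)) / (2 − 1)
= (2·4.17862 − 4.25969) / 1
= 4.09755 / 1 = 4.09755

4.098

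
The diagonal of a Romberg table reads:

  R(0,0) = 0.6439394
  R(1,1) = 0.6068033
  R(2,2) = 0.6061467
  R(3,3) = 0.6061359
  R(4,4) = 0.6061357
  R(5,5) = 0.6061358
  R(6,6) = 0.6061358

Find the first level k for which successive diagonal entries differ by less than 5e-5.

|R(1,1) − R(0,0)| = 0.0371361 ≥ 5e-5
|R(2,2) − R(1,1)| = 0.0006566 ≥ 5e-5
|R(3,3) − R(2,2)| = 0.0000108 < 5e-5

k = 3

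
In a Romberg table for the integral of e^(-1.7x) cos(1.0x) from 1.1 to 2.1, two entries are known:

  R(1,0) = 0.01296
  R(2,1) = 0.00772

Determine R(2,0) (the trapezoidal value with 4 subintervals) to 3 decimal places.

From R(2,1) = (4·R(2,0) − R(1,0))/3, solve for R(2,0):
4·R(2,0) = 3·0.00772 + 0.01296 = 0.03612
R(2,0) = 0.00903

0.009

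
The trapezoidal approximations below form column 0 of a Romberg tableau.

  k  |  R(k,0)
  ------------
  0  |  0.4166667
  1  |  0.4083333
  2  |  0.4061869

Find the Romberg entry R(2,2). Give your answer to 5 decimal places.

Richardson extrapolation on the trapezoidal column (denominator 4−1=3):
R(1,1) = 0.4083333 + (0.4083333 − 0.4166667)/3 = 0.4055555
R(2,1) = (4·0.4061869 − 0.4083333) / 3 = 0.4054714
R(2,2) = 0.4054714 + (0.4054714 − 0.4055555)/15 = 0.4054658
(Column j=1 coincides with Simpson's rule on the same nodes.)

0.40547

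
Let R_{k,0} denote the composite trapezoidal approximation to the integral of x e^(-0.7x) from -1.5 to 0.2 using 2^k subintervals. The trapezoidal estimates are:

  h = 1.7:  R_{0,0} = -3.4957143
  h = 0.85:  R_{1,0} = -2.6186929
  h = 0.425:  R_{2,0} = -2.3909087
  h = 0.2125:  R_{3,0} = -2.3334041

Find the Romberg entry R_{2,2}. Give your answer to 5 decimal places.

Richardson extrapolation on the trapezoidal column (denominator 4−1=3):
R_{1,1} = (4·(-2.6186929) − (-3.4957143)) / 3 = -2.3263524
R_{2,1} = (4·(-2.3909087) − (-2.6186929)) / 3 = -2.3149806
R_{2,2} = (16·(-2.3149806) − (-2.3263524)) / 15 = -2.3142225

-2.31422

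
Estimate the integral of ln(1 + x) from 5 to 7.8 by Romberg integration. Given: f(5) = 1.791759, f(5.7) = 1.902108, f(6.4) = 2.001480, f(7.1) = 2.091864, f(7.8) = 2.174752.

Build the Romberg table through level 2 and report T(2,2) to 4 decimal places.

T(0,0) (trapezoid, 1 panel, h=2.8000): 5.553115
T(1,0) (trapezoid, 2 panels, h=1.4000): 5.578630
T(2,0) (trapezoid, 4 panels, h=0.7000): 5.585095
T(1,1) = 5.578630 + (5.578630 − 5.553115)/3 = 5.587135
T(2,1) = 5.585095 + (5.585095 − 5.578630)/3 = 5.587250
T(2,2) = 5.587250 + (5.587250 − 5.587135)/15 = 5.587258

5.5873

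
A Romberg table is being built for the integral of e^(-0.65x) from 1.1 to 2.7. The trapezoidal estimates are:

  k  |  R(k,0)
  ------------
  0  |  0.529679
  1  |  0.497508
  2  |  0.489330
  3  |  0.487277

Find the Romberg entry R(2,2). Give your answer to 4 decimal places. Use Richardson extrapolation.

Richardson extrapolation on the trapezoidal column (denominator 4−1=3):
R(1,1) = (4·0.497508 − 0.529679) / 3 = 0.486784
R(2,1) = 0.489330 + (0.489330 − 0.497508)/3 = 0.486604
R(2,2) = (16·0.486604 − 0.486784) / 15 = 0.486592

0.4866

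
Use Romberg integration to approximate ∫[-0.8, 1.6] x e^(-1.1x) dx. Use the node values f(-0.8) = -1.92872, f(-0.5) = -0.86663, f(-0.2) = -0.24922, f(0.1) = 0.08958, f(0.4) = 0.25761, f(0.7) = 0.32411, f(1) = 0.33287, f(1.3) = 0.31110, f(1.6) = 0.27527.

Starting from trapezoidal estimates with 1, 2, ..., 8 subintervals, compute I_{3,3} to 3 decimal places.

-0.153

I_{0,0} (trapezoid, 1 panel, h=2.4000): -1.98414
I_{1,0} (trapezoid, 2 panels, h=1.2000): -0.68294
I_{2,0} (trapezoid, 4 panels, h=0.6000): -0.29128
I_{3,0} (trapezoid, 8 panels, h=0.3000): -0.18819
I_{1,1} = -0.68294 + (-0.68294 − (-1.98414))/3 = -0.24921
I_{2,1} = -0.29128 + (-0.29128 − (-0.68294))/3 = -0.16073
I_{3,1} = -0.18819 + (-0.18819 − (-0.29128))/3 = -0.15383
I_{2,2} = -0.16073 + (-0.16073 − (-0.24921))/15 = -0.15483
I_{3,2} = -0.15383 + (-0.15383 − (-0.16073))/15 = -0.15337
I_{3,3} = -0.15337 + (-0.15337 − (-0.15483))/63 = -0.15335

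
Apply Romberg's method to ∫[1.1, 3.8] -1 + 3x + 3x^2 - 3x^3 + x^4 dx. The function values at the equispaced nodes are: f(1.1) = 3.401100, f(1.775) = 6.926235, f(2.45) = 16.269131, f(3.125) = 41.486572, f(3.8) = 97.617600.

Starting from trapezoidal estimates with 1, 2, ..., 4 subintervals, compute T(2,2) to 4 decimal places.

T(0,0) (trapezoid, 1 panel, h=2.7000): 136.375245
T(1,0) (trapezoid, 2 panels, h=1.3500): 90.150949
T(2,0) (trapezoid, 4 panels, h=0.6750): 77.754119
T(1,1) = 90.150949 + (90.150949 − 136.375245)/3 = 74.742850
T(2,1) = 77.754119 + (77.754119 − 90.150949)/3 = 73.621842
T(2,2) = 73.621842 + (73.621842 − 74.742850)/15 = 73.547108

73.5471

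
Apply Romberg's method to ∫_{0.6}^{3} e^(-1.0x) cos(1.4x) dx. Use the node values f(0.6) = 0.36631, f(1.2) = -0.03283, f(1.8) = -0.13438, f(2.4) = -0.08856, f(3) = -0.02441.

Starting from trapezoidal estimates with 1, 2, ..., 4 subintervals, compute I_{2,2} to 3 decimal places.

I_{0,0} (trapezoid, 1 panel, h=2.4000): 0.41028
I_{1,0} (trapezoid, 2 panels, h=1.2000): 0.04388
I_{2,0} (trapezoid, 4 panels, h=0.6000): -0.05089
I_{1,1} = 0.04388 + (0.04388 − 0.41028)/3 = -0.07825
I_{2,1} = -0.05089 + (-0.05089 − 0.04388)/3 = -0.08248
I_{2,2} = -0.08248 + (-0.08248 − (-0.07825))/15 = -0.08276

-0.083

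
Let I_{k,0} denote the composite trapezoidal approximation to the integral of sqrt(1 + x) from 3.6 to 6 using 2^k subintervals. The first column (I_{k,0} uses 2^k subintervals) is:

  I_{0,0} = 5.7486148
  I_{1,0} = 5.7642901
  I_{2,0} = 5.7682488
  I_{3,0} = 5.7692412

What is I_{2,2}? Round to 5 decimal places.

I_{1,1} = (4·5.7642901 − 5.7486148) / 3 = 5.7695152
I_{2,1} = 5.7682488 + (5.7682488 − 5.7642901)/3 = 5.7695684
I_{2,2} = (16·5.7695684 − 5.7695152) / 15 = 5.7695719

5.76957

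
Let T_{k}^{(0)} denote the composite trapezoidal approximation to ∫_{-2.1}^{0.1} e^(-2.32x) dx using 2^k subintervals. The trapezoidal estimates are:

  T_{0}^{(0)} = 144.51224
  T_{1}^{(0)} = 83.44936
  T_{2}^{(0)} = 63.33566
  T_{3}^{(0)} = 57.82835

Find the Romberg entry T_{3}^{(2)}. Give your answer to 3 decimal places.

55.950

T_{2}^{(1)} = 63.33566 + (63.33566 − 83.44936)/3 = 56.63109
T_{3}^{(1)} = 57.82835 + (57.82835 − 63.33566)/3 = 55.99258
T_{3}^{(2)} = (16·55.99258 − 56.63109) / 15 = 55.95001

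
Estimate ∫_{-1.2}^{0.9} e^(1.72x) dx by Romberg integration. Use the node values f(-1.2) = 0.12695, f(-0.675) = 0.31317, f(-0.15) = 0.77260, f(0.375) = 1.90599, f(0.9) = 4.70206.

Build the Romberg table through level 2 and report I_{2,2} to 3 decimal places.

2.662

I_{0,0} (trapezoid, 1 panel, h=2.1000): 5.07046
I_{1,0} (trapezoid, 2 panels, h=1.0500): 3.34646
I_{2,0} (trapezoid, 4 panels, h=0.5250): 2.83829
I_{1,1} = 3.34646 + (3.34646 − 5.07046)/3 = 2.77179
I_{2,1} = 2.83829 + (2.83829 − 3.34646)/3 = 2.66890
I_{2,2} = 2.66890 + (2.66890 − 2.77179)/15 = 2.66204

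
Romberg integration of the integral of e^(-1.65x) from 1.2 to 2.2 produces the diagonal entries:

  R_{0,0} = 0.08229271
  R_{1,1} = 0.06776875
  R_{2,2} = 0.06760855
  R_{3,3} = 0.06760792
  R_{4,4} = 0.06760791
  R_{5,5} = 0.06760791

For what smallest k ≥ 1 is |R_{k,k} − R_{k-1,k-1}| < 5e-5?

|R_{1,1} − R_{0,0}| = 0.01452396 ≥ 5e-5
|R_{2,2} − R_{1,1}| = 0.00016020 ≥ 5e-5
|R_{3,3} − R_{2,2}| = 0.00000063 < 5e-5

k = 3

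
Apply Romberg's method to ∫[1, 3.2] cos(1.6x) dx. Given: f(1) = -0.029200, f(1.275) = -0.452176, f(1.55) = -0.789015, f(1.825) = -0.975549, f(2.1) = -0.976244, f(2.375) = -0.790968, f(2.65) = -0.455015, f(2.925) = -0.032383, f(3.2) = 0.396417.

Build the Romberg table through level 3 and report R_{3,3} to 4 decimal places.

R_{0,0} (trapezoid, 1 panel, h=2.2000): 0.403939
R_{1,0} (trapezoid, 2 panels, h=1.1000): -0.871899
R_{2,0} (trapezoid, 4 panels, h=0.5500): -1.120166
R_{3,0} (trapezoid, 8 panels, h=0.2750): -1.179129
R_{1,1} = -0.871899 + (-0.871899 − 0.403939)/3 = -1.297178
R_{2,1} = -1.120166 + (-1.120166 − (-0.871899))/3 = -1.202922
R_{3,1} = -1.179129 + (-1.179129 − (-1.120166))/3 = -1.198783
R_{2,2} = -1.202922 + (-1.202922 − (-1.297178))/15 = -1.196638
R_{3,2} = -1.198783 + (-1.198783 − (-1.202922))/15 = -1.198507
R_{3,3} = -1.198507 + (-1.198507 − (-1.196638))/63 = -1.198537

-1.1985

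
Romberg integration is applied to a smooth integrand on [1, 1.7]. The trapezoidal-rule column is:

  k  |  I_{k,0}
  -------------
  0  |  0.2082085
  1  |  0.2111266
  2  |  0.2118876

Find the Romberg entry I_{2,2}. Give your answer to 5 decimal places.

I_{1,1} = (4·0.2111266 − 0.2082085) / 3 = 0.2120993
I_{2,1} = 0.2118876 + (0.2118876 − 0.2111266)/3 = 0.2121413
I_{2,2} = (16·0.2121413 − 0.2120993) / 15 = 0.2121441
(Column j=1 coincides with Simpson's rule on the same nodes.)

0.21214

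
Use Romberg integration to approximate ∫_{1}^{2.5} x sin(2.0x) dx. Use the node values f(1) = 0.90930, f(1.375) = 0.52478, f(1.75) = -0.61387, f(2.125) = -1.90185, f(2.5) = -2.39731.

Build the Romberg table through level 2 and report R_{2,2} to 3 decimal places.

-1.031

R_{0,0} (trapezoid, 1 panel, h=1.5000): -1.11601
R_{1,0} (trapezoid, 2 panels, h=0.7500): -1.01841
R_{2,0} (trapezoid, 4 panels, h=0.3750): -1.02560
R_{1,1} = -1.01841 + (-1.01841 − (-1.11601))/3 = -0.98588
R_{2,1} = -1.02560 + (-1.02560 − (-1.01841))/3 = -1.02800
R_{2,2} = -1.02800 + (-1.02800 − (-0.98588))/15 = -1.03081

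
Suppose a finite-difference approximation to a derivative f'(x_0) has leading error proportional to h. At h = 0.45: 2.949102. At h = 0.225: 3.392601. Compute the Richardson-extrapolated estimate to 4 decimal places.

Extrapolated value = (2·A(h/2) − A(h)) / (2 − 1)
= (2·3.392601 − 2.949102) / 1
= 3.836100 / 1 = 3.836100

3.8361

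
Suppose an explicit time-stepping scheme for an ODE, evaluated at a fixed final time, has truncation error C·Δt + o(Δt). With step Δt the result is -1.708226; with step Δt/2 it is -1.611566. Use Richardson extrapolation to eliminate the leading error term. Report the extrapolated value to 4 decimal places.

-1.5149

Extrapolated value = (2·A(Δt/2) − A(Δt)) / (2 − 1)
= (2·(-1.611566) − (-1.708226)) / 1
= -1.514906 / 1 = -1.514906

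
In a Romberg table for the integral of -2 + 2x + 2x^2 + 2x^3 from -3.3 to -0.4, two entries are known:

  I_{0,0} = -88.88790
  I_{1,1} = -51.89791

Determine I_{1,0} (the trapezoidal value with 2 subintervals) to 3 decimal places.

From I_{1,1} = (4·I_{1,0} − I_{0,0})/3, solve for I_{1,0}:
4·I_{1,0} = 3·(-51.89791) + (-88.88790) = -244.58163
I_{1,0} = -61.14541

-61.145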